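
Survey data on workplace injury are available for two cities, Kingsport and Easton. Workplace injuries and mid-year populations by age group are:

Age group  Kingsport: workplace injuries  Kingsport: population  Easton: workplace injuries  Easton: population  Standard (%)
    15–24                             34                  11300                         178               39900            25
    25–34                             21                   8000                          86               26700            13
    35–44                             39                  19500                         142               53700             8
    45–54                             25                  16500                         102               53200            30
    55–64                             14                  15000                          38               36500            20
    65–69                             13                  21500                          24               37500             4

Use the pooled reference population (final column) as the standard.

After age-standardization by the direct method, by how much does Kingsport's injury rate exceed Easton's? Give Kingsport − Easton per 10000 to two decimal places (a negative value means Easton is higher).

Age-specific rates per 10000 for Kingsport: 30.09, 26.25, 20.00, 15.15, 9.33, 6.05.
For Easton: 44.61, 32.21, 26.44, 19.17, 10.41, 6.40.
Standard weights: 0.25, 0.13, 0.08, 0.30, 0.20, 0.04.
Kingsport: 0.2500×30.09 + 0.1300×26.25 + 0.0800×20.00 + 0.3000×15.15 + 0.2000×9.33 + 0.0400×6.05 = 19.1886 per 10000.
Easton: 0.2500×44.61 + 0.1300×32.21 + 0.0800×26.44 + 0.3000×19.17 + 0.2000×10.41 + 0.0400×6.40 = 25.5457 per 10000.
Difference = 19.1886 − 25.5457 = -6.3571.

-6.36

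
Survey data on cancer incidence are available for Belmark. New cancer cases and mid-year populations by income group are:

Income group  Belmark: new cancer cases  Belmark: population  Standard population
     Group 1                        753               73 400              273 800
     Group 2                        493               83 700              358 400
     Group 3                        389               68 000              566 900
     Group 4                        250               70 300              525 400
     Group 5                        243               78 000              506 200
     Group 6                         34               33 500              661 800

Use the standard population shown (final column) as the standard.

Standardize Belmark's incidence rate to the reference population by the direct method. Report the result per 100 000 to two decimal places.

Income-specific rates per 100 000 for Belmark: 1025.89, 589.01, 572.06, 355.62, 311.54, 101.49.
Standard total = 2 892 500; weights = 0.0947, 0.1239, 0.1960, 0.1816, 0.1750, 0.2288.
Standardized rate: 0.0947×1025.89 + 0.1239×589.01 + 0.1960×572.06 + 0.1816×355.62 + 0.1750×311.54 + 0.2288×101.49 = 424.5458 per 100 000.

424.55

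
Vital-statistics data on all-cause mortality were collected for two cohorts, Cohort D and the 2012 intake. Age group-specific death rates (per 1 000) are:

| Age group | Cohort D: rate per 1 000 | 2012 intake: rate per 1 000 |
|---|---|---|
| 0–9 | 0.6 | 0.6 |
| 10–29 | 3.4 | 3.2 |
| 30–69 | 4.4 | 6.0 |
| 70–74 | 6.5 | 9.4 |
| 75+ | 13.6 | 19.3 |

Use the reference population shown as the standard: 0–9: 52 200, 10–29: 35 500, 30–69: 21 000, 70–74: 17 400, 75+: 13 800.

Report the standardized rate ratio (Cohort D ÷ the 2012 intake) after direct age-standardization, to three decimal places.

0.778

Standard total = 139 900; weights = 0.3731, 0.2538, 0.1501, 0.1244, 0.0986.
Cohort D: 0.3731×0.6 + 0.2538×3.4 + 0.1501×4.4 + 0.1244×6.5 + 0.0986×13.6 = 3.8971 per 1 000.
The 2012 intake: 0.3731×0.6 + 0.2538×3.2 + 0.1501×6.0 + 0.1244×9.4 + 0.0986×19.3 = 5.0094 per 1 000.
Ratio = 3.8971 ÷ 5.0094 = 0.77795.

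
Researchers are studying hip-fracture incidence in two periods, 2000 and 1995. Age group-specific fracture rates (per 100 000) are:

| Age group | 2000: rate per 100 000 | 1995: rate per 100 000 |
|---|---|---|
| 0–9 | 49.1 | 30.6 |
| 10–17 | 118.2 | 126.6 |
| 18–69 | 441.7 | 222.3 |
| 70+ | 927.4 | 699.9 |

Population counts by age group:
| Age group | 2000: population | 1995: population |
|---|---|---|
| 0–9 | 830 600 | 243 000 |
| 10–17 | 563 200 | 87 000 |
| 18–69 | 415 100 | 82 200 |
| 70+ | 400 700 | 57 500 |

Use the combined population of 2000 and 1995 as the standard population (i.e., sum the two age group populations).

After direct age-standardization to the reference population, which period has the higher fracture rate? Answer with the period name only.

Combined standard total = 2 679 300; weights = 0.4007, 0.2427, 0.1856, 0.1710.
2000: 0.4007×49.1 + 0.2427×118.2 + 0.1856×441.7 + 0.1710×927.4 = 288.9410 per 100 000.
1995: 0.4007×30.6 + 0.2427×126.6 + 0.1856×222.3 + 0.1710×699.9 = 203.9381 per 100 000.

2000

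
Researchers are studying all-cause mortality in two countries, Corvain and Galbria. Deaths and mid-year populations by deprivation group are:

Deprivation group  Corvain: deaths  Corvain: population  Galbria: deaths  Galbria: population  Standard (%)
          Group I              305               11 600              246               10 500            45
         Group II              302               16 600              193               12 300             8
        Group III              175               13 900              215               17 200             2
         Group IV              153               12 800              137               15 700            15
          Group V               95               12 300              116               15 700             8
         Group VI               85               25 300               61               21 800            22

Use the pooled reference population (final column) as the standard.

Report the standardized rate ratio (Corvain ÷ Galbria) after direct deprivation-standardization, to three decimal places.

Deprivation-specific rates per 1 000 for Corvain: 26.293, 18.193, 12.590, 11.953, 7.724, 3.360.
For Galbria: 23.429, 15.691, 12.500, 8.726, 7.389, 2.798.
Standard weights: 0.45, 0.08, 0.02, 0.15, 0.08, 0.22.
Corvain: 0.4500×26.293 + 0.0800×18.193 + 0.0200×12.590 + 0.1500×11.953 + 0.0800×7.724 + 0.2200×3.360 = 16.6891 per 1 000.
Galbria: 0.4500×23.429 + 0.0800×15.691 + 0.0200×12.500 + 0.1500×8.726 + 0.0800×7.389 + 0.2200×2.798 = 14.5637 per 1 000.
Ratio = 16.6891 ÷ 14.5637 = 1.14594.

1.146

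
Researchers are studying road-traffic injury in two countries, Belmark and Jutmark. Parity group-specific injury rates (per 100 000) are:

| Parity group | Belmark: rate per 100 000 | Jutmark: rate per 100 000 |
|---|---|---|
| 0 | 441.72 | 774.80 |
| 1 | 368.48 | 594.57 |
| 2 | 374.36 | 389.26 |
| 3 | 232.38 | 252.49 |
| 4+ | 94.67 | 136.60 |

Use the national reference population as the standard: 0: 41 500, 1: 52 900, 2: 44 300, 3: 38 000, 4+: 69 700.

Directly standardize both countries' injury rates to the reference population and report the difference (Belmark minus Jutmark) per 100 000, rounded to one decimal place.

-122.3

Standard total = 246 400; weights = 0.1684, 0.2147, 0.1798, 0.1542, 0.2829.
Belmark: 0.1684×441.72 + 0.2147×368.48 + 0.1798×374.36 + 0.1542×232.38 + 0.2829×94.67 = 283.4296 per 100 000.
Jutmark: 0.1684×774.80 + 0.2147×594.57 + 0.1798×389.26 + 0.1542×252.49 + 0.2829×136.60 = 405.7095 per 100 000.
Difference = 283.4296 − 405.7095 = -122.2798.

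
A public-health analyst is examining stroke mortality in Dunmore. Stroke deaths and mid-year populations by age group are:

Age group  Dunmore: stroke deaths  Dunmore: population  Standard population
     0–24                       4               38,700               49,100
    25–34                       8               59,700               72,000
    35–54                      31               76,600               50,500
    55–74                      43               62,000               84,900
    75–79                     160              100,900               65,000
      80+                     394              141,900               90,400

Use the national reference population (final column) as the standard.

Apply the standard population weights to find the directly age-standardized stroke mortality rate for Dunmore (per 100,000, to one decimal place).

108.8

Age-specific rates per 100,000 for Dunmore: 10.34, 13.40, 40.47, 69.35, 158.57, 277.66.
Standard total = 411,900; weights = 0.1192, 0.1748, 0.1226, 0.2061, 0.1578, 0.2195.
Standardized rate: 0.1192×10.34 + 0.1748×13.40 + 0.1226×40.47 + 0.2061×69.35 + 0.1578×158.57 + 0.2195×277.66 = 108.7934 per 100,000.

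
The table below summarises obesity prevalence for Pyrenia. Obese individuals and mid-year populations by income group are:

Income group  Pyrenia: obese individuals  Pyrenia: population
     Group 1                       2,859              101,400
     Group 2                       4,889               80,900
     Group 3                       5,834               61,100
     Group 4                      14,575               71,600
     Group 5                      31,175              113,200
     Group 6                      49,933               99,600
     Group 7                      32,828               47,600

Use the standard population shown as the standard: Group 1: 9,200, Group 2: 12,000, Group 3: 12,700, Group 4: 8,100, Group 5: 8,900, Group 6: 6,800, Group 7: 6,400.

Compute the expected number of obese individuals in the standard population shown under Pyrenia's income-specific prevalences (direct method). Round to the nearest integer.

14120

Income-specific rates per 1,000 for Pyrenia: 28.195, 60.433, 95.483, 203.561, 275.398, 501.335, 689.664.
Expected obese individuals = Σ (standard pop × income-specific rate ÷ 1,000)
= 9,200×28.195/1,000 + 12,000×60.433/1,000 + 12,700×95.483/1,000 + 8,100×203.561/1,000 + 8,900×275.398/1,000 + 6,800×501.335/1,000 + 6,400×689.664/1,000
= 259.40 + 725.19 + 1212.63 + 1648.85 + 2451.04 + 3409.08 + 4413.85 = 14120.03.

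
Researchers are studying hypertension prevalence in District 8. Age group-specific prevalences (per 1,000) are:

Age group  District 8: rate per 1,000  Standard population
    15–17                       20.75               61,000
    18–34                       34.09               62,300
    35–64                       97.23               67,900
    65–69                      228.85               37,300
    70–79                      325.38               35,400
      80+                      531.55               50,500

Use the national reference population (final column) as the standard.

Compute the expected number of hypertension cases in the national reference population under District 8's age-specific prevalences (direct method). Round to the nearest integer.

Expected hypertension cases = Σ (standard pop × age-specific rate ÷ 1,000)
= 61,000×20.75/1,000 + 62,300×34.09/1,000 + 67,900×97.23/1,000 + 37,300×228.85/1,000 + 35,400×325.38/1,000 + 50,500×531.55/1,000
= 1265.75 + 2123.81 + 6601.92 + 8536.10 + 11518.45 + 26843.27 = 56889.31.

56889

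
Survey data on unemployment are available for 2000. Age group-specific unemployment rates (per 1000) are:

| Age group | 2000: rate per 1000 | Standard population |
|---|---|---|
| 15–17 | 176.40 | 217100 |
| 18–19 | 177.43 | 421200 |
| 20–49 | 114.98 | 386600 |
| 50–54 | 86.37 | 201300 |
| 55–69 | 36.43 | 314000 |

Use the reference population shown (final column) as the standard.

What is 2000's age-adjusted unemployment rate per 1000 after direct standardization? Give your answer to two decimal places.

Standard total = 1540200; weights = 0.1410, 0.2735, 0.2510, 0.1307, 0.2039.
Standardized rate: 0.1410×176.40 + 0.2735×177.43 + 0.2510×114.98 + 0.1307×86.37 + 0.2039×36.43 = 120.9626 per 1000.

120.96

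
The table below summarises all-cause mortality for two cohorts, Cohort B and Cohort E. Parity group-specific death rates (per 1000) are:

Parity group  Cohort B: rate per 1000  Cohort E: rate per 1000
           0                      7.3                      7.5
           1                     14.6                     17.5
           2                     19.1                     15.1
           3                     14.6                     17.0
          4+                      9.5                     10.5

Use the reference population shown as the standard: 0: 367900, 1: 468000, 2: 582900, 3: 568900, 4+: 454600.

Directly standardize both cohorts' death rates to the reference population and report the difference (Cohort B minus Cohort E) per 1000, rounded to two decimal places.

-0.38

Standard total = 2442300; weights = 0.1506, 0.1916, 0.2387, 0.2329, 0.1861.
Cohort B: 0.1506×7.3 + 0.1916×14.6 + 0.2387×19.1 + 0.2329×14.6 + 0.1861×9.5 = 13.6251 per 1000.
Cohort E: 0.1506×7.5 + 0.1916×17.5 + 0.2387×15.1 + 0.2329×17.0 + 0.1861×10.5 = 14.0014 per 1000.
Difference = 13.6251 − 14.0014 = -0.3763.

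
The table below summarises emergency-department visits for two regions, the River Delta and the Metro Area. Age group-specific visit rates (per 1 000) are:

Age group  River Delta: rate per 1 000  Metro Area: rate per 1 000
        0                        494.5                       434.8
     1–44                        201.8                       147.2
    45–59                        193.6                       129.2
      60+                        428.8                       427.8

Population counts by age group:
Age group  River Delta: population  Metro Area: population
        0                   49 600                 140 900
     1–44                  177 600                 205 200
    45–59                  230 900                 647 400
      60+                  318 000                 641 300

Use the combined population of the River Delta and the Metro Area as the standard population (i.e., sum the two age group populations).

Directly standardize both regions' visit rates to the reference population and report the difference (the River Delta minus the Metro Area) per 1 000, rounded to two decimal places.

Combined standard total = 2 410 900; weights = 0.0790, 0.1588, 0.3643, 0.3979.
The River Delta: 0.0790×494.5 + 0.1588×201.8 + 0.3643×193.6 + 0.3979×428.8 = 312.2643 per 1 000.
The Metro Area: 0.0790×434.8 + 0.1588×147.2 + 0.3643×129.2 + 0.3979×427.8 = 275.0186 per 1 000.
Difference = 312.2643 − 275.0186 = 37.2457.

37.25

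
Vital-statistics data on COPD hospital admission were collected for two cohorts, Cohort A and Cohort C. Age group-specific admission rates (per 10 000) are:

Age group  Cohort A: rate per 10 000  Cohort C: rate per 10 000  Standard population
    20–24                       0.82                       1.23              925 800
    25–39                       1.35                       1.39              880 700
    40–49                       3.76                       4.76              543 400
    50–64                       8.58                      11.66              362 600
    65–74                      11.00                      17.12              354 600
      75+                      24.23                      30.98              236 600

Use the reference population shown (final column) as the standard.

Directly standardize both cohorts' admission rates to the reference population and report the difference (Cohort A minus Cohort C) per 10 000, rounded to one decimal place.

-1.8

Standard total = 3 303 700; weights = 0.2802, 0.2666, 0.1645, 0.1098, 0.1073, 0.0716.
Cohort A: 0.2802×0.82 + 0.2666×1.35 + 0.1645×3.76 + 0.1098×8.58 + 0.1073×11.00 + 0.0716×24.23 = 5.0658 per 10 000.
Cohort C: 0.2802×1.23 + 0.2666×1.39 + 0.1645×4.76 + 0.1098×11.66 + 0.1073×17.12 + 0.0716×30.98 = 6.8342 per 10 000.
Difference = 5.0658 − 6.8342 = -1.7684.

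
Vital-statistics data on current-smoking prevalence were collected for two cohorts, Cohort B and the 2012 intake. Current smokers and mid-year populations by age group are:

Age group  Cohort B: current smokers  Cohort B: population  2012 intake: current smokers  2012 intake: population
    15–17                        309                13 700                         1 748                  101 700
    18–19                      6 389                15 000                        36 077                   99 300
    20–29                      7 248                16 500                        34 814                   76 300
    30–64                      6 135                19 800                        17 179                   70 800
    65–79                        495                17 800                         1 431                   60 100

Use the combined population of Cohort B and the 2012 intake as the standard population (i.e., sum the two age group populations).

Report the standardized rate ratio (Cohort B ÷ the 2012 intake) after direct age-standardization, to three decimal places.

Age-specific rates per 1 000 for Cohort B: 22.555, 425.933, 439.273, 309.848, 27.809.
For the 2012 intake: 17.188, 363.313, 456.278, 242.641, 23.810.
Combined standard total = 491 000; weights = 0.2350, 0.2328, 0.1890, 0.1845, 0.1587.
Cohort B: 0.2350×22.555 + 0.2328×425.933 + 0.1890×439.273 + 0.1845×309.848 + 0.1587×27.809 = 249.0633 per 1 000.
The 2012 intake: 0.2350×17.188 + 0.2328×363.313 + 0.1890×456.278 + 0.1845×242.641 + 0.1587×23.810 = 223.4030 per 1 000.
Ratio = 249.0633 ÷ 223.4030 = 1.11486.

1.115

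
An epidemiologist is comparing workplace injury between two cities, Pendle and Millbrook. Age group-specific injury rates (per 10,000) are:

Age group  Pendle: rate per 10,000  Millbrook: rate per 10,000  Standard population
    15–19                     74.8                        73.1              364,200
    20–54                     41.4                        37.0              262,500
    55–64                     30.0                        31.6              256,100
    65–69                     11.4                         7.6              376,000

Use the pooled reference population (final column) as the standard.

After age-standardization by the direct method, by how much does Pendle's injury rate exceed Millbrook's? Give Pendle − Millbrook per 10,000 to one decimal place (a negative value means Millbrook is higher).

Standard total = 1,258,800; weights = 0.2893, 0.2085, 0.2034, 0.2987.
Pendle: 0.2893×74.8 + 0.2085×41.4 + 0.2034×30.0 + 0.2987×11.4 = 39.7832 per 10,000.
Millbrook: 0.2893×73.1 + 0.2085×37.0 + 0.2034×31.6 + 0.2987×7.6 = 37.5643 per 10,000.
Difference = 39.7832 − 37.5643 = 2.2189.

2.2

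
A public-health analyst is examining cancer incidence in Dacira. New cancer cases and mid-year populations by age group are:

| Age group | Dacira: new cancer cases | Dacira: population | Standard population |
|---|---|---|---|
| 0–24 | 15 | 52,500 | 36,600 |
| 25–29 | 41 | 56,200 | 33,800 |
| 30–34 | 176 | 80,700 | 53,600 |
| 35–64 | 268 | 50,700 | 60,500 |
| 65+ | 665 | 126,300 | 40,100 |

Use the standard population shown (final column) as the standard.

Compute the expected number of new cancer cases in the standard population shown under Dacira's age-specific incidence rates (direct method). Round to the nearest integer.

683

Age-specific rates per 100,000 for Dacira: 28.57, 72.95, 218.09, 528.60, 526.52.
Expected new cancer cases = Σ (standard pop × age-specific rate ÷ 100,000)
= 36,600×28.57/100,000 + 33,800×72.95/100,000 + 53,600×218.09/100,000 + 60,500×528.60/100,000 + 40,100×526.52/100,000
= 10.46 + 24.66 + 116.90 + 319.80 + 211.14 = 682.95.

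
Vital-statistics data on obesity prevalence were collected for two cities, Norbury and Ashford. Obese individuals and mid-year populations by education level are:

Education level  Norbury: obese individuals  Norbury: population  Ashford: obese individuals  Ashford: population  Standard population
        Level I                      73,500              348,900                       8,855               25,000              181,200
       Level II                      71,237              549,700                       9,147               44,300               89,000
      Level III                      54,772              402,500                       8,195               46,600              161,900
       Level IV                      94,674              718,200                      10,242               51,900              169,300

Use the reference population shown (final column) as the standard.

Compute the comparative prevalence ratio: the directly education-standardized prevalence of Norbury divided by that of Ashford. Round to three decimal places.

Education-specific rates per 1,000 for Norbury: 210.662, 129.593, 136.080, 131.821.
For Ashford: 354.200, 206.479, 175.858, 197.341.
Standard total = 601,400; weights = 0.3013, 0.1480, 0.2692, 0.2815.
Norbury: 0.3013×210.662 + 0.1480×129.593 + 0.2692×136.080 + 0.2815×131.821 = 156.3923 per 1,000.
Ashford: 0.3013×354.200 + 0.1480×206.479 + 0.2692×175.858 + 0.2815×197.341 = 240.1712 per 1,000.
Ratio = 156.3923 ÷ 240.1712 = 0.65117.

0.651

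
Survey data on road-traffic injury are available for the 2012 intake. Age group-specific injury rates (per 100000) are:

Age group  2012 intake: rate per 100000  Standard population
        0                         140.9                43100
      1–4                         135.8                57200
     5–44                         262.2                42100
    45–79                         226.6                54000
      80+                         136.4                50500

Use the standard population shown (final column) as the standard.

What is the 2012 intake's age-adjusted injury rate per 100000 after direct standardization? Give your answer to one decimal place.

Standard total = 246900; weights = 0.1746, 0.2317, 0.1705, 0.2187, 0.2045.
Standardized rate: 0.1746×140.9 + 0.2317×135.8 + 0.1705×262.2 + 0.2187×226.6 + 0.2045×136.4 = 178.2251 per 100000.

178.2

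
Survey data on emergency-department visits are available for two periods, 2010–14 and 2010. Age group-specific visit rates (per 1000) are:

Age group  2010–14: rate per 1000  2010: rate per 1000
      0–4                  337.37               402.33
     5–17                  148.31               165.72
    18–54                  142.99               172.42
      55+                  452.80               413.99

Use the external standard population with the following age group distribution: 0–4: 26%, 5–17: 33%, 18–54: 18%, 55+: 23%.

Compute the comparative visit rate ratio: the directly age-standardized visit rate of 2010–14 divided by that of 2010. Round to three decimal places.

0.933

Standard weights: 0.26, 0.33, 0.18, 0.23.
2010–14: 0.2600×337.37 + 0.3300×148.31 + 0.1800×142.99 + 0.2300×452.80 = 266.5407 per 1000.
2010: 0.2600×402.33 + 0.3300×165.72 + 0.1800×172.42 + 0.2300×413.99 = 285.5467 per 1000.
Ratio = 266.5407 ÷ 285.5467 = 0.93344.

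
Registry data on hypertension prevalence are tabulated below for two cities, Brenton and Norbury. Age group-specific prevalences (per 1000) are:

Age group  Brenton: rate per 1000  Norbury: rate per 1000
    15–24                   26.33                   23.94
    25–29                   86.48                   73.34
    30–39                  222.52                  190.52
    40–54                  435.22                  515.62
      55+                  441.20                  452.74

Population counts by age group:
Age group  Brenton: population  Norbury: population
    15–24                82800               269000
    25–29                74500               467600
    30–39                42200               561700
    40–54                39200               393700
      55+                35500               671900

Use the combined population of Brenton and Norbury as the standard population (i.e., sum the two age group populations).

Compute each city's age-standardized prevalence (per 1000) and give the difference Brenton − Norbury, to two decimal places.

-5.94

Combined standard total = 2638100; weights = 0.1334, 0.2055, 0.2289, 0.1641, 0.2681.
Brenton: 0.1334×26.33 + 0.2055×86.48 + 0.2289×222.52 + 0.1641×435.22 + 0.2681×441.20 = 261.9443 per 1000.
Norbury: 0.1334×23.94 + 0.2055×73.34 + 0.2289×190.52 + 0.1641×515.62 + 0.2681×452.74 = 267.8878 per 1000.
Difference = 261.9443 − 267.8878 = -5.9436.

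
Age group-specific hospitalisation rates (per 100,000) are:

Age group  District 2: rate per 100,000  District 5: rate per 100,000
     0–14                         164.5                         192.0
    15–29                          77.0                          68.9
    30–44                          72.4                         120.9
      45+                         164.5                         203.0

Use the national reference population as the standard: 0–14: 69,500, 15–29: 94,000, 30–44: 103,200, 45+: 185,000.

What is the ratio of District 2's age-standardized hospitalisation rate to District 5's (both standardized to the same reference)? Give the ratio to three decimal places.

0.810

Standard total = 451,700; weights = 0.1539, 0.2081, 0.2285, 0.4096.
District 2: 0.1539×164.5 + 0.2081×77.0 + 0.2285×72.4 + 0.4096×164.5 = 125.2489 per 100,000.
District 5: 0.1539×192.0 + 0.2081×68.9 + 0.2285×120.9 + 0.4096×203.0 = 154.6435 per 100,000.
Ratio = 125.2489 ÷ 154.6435 = 0.80992.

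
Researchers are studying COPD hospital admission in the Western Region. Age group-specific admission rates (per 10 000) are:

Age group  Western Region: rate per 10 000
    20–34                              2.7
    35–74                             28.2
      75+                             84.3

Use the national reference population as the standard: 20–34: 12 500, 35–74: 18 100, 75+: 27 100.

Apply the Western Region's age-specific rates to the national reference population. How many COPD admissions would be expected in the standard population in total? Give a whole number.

Expected COPD admissions = Σ (standard pop × age-specific rate ÷ 10 000)
= 12 500×2.7/10 000 + 18 100×28.2/10 000 + 27 100×84.3/10 000
= 3.38 + 51.04 + 228.45 = 282.87.

283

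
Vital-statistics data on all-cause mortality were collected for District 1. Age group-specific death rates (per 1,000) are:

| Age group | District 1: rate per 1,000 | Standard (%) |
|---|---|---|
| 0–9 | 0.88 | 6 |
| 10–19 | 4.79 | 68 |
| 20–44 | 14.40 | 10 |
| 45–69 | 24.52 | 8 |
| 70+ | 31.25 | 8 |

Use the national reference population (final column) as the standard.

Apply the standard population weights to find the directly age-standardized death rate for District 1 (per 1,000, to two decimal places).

Standard weights: 0.06, 0.68, 0.10, 0.08, 0.08.
Standardized rate: 0.0600×0.88 + 0.6800×4.79 + 0.1000×14.40 + 0.0800×24.52 + 0.0800×31.25 = 9.2116 per 1,000.

9.21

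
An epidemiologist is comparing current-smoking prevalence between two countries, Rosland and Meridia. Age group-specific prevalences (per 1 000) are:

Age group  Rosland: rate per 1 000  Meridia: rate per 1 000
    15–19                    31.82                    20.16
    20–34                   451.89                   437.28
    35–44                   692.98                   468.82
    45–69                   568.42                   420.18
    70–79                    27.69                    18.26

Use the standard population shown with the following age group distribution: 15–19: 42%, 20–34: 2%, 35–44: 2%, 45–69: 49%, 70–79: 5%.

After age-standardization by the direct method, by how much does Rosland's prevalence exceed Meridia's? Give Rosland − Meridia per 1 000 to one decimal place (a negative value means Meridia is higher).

Standard weights: 0.42, 0.02, 0.02, 0.49, 0.05.
Rosland: 0.4200×31.82 + 0.0200×451.89 + 0.0200×692.98 + 0.4900×568.42 + 0.0500×27.69 = 316.1721 per 1 000.
Meridia: 0.4200×20.16 + 0.0200×437.28 + 0.0200×468.82 + 0.4900×420.18 + 0.0500×18.26 = 233.3904 per 1 000.
Difference = 316.1721 − 233.3904 = 82.7817.

82.8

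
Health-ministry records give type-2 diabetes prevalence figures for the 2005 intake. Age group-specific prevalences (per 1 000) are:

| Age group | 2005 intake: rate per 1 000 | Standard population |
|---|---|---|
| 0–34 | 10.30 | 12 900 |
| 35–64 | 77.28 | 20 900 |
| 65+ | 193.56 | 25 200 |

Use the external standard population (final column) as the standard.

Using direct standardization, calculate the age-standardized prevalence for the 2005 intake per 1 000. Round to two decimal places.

Standard total = 59 000; weights = 0.2186, 0.3542, 0.4271.
Standardized rate: 0.2186×10.30 + 0.3542×77.28 + 0.4271×193.56 = 112.3006 per 1 000.

112.30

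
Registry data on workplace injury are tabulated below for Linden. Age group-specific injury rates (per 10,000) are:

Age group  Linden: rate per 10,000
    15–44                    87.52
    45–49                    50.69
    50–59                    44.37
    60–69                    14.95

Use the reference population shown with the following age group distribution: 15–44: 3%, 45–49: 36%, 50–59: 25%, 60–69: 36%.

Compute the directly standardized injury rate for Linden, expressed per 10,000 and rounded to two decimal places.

37.35

Standard weights: 0.03, 0.36, 0.25, 0.36.
Standardized rate: 0.0300×87.52 + 0.3600×50.69 + 0.2500×44.37 + 0.3600×14.95 = 37.3485 per 10,000.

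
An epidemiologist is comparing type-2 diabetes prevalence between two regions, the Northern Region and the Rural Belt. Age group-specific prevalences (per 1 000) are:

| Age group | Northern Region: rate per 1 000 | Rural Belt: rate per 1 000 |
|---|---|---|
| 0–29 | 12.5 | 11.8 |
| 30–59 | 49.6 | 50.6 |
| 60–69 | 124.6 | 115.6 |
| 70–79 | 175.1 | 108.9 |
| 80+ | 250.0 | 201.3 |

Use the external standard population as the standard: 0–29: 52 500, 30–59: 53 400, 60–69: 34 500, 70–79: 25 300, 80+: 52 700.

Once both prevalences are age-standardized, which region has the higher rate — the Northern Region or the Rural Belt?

Standard total = 218 400; weights = 0.2404, 0.2445, 0.1580, 0.1158, 0.2413.
The Northern Region: 0.2404×12.5 + 0.2445×49.6 + 0.1580×124.6 + 0.1158×175.1 + 0.2413×250.0 = 115.4241 per 1 000.
The Rural Belt: 0.2404×11.8 + 0.2445×50.6 + 0.1580×115.6 + 0.1158×108.9 + 0.2413×201.3 = 94.6585 per 1 000.

Northern Region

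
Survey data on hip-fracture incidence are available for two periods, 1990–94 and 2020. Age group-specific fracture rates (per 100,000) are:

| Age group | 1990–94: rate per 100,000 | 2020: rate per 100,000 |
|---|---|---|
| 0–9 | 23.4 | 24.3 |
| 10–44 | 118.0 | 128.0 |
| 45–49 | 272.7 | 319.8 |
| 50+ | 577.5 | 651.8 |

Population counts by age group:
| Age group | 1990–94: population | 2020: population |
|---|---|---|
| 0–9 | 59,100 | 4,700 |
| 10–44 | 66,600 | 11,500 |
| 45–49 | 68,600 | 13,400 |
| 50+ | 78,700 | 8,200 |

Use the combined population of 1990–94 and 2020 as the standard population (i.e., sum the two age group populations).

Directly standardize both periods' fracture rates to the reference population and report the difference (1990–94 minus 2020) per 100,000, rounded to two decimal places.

-35.90

Combined standard total = 310,800; weights = 0.2053, 0.2513, 0.2638, 0.2796.
1990–94: 0.2053×23.4 + 0.2513×118.0 + 0.2638×272.7 + 0.2796×577.5 = 267.8728 per 100,000.
2020: 0.2053×24.3 + 0.2513×128.0 + 0.2638×319.8 + 0.2796×651.8 = 303.7714 per 100,000.
Difference = 267.8728 − 303.7714 = -35.8986.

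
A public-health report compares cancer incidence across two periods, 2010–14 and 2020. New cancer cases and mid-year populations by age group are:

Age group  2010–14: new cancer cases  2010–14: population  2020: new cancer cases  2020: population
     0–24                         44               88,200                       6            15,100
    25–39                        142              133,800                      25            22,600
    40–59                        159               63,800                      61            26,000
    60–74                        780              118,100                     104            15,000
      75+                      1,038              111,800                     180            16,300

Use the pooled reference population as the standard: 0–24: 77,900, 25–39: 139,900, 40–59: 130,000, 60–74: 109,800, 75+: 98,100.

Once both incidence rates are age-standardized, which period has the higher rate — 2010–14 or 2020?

2020

Age-specific rates per 100,000 for 2010–14: 49.89, 106.13, 249.22, 660.46, 928.44.
For 2020: 39.74, 110.62, 234.62, 693.33, 1104.29.
Standard total = 555,700; weights = 0.1402, 0.2518, 0.2339, 0.1976, 0.1765.
2010–14: 0.1402×49.89 + 0.2518×106.13 + 0.2339×249.22 + 0.1976×660.46 + 0.1765×928.44 = 386.4139 per 100,000.
2020: 0.1402×39.74 + 0.2518×110.62 + 0.2339×234.62 + 0.1976×693.33 + 0.1765×1104.29 = 420.2453 per 100,000.
The crude rates (419.43 vs 395.79) would put 2010–14 higher, but that reflects its age composition; once standardized to a common age structure, 2020 has the higher underlying rate.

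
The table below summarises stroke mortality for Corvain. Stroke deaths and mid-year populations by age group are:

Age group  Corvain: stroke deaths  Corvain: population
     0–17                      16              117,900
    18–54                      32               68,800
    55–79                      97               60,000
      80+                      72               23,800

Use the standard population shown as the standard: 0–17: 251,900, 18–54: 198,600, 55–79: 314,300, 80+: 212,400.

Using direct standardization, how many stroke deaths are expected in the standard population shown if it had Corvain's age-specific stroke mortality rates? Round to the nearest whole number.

1277

Age-specific rates per 100,000 for Corvain: 13.57, 46.51, 161.67, 302.52.
Expected stroke deaths = Σ (standard pop × age-specific rate ÷ 100,000)
= 251,900×13.57/100,000 + 198,600×46.51/100,000 + 314,300×161.67/100,000 + 212,400×302.52/100,000
= 34.18 + 92.37 + 508.12 + 642.55 = 1277.23.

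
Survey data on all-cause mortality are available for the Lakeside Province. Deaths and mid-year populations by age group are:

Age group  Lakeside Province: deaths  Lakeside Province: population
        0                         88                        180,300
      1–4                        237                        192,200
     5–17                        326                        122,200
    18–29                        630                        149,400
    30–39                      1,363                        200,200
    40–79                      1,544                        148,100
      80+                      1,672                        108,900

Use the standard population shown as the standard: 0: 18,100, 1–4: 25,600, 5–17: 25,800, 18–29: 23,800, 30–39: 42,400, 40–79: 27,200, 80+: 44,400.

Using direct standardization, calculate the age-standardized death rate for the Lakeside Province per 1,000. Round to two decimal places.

7.06

Age-specific rates per 1,000 for the Lakeside Province: 0.488, 1.233, 2.668, 4.217, 6.808, 10.425, 15.354.
Standard total = 207,300; weights = 0.0873, 0.1235, 0.1245, 0.1148, 0.2045, 0.1312, 0.2142.
Standardized rate: 0.0873×0.488 + 0.1235×1.233 + 0.1245×2.668 + 0.1148×4.217 + 0.2045×6.808 + 0.1312×10.425 + 0.2142×15.354 = 7.0599 per 1,000.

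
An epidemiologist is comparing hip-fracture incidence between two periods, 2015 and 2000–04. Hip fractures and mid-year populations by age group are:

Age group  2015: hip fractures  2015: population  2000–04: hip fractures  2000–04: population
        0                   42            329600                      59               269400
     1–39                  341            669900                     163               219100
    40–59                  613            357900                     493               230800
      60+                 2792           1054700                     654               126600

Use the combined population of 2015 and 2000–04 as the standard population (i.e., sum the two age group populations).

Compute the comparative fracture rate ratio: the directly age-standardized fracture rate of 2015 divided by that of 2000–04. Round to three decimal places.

0.572

Age-specific rates per 100000 for 2015: 12.74, 50.90, 171.28, 264.72.
For 2000–04: 21.90, 74.40, 213.60, 516.59.
Combined standard total = 3258000; weights = 0.1839, 0.2729, 0.1807, 0.3626.
2015: 0.1839×12.74 + 0.2729×50.90 + 0.1807×171.28 + 0.3626×264.72 = 143.1645 per 100000.
2000–04: 0.1839×21.90 + 0.2729×74.40 + 0.1807×213.60 + 0.3626×516.59 = 250.2302 per 100000.
Ratio = 143.1645 ÷ 250.2302 = 0.57213.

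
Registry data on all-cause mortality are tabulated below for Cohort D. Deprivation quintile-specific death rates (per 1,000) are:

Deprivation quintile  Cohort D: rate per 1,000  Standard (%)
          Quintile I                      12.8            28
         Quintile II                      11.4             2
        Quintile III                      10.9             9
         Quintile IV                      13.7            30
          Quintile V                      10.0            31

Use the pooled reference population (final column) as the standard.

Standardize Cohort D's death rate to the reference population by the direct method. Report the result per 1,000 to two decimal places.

12.00

Standard weights: 0.28, 0.02, 0.09, 0.30, 0.31.
Standardized rate: 0.2800×12.8 + 0.0200×11.4 + 0.0900×10.9 + 0.3000×13.7 + 0.3100×10.0 = 12.0030 per 1,000.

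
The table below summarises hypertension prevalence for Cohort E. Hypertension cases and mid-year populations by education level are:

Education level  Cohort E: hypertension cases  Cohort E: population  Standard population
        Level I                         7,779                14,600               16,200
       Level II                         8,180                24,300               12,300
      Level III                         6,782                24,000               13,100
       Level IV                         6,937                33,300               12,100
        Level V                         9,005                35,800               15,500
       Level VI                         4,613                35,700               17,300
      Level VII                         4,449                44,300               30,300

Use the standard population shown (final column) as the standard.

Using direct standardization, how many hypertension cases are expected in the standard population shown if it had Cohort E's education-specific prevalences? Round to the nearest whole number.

28172

Education-specific rates per 1,000 for Cohort E: 532.808, 336.626, 282.583, 208.318, 251.536, 129.216, 100.429.
Expected hypertension cases = Σ (standard pop × education-specific rate ÷ 1,000)
= 16,200×532.808/1,000 + 12,300×336.626/1,000 + 13,100×282.583/1,000 + 12,100×208.318/1,000 + 15,500×251.536/1,000 + 17,300×129.216/1,000 + 30,300×100.429/1,000
= 8631.49 + 4140.49 + 3701.84 + 2520.65 + 3898.81 + 2235.43 + 3043.00 = 28171.72.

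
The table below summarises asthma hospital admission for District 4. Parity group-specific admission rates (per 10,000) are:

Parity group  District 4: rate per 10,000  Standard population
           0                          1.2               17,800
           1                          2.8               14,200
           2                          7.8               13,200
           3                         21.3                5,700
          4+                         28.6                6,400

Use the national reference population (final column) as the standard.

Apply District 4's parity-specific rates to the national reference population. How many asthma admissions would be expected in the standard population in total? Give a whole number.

Expected asthma admissions = Σ (standard pop × parity-specific rate ÷ 10,000)
= 17,800×1.2/10,000 + 14,200×2.8/10,000 + 13,200×7.8/10,000 + 5,700×21.3/10,000 + 6,400×28.6/10,000
= 2.14 + 3.98 + 10.30 + 12.14 + 18.30 = 46.85.

47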